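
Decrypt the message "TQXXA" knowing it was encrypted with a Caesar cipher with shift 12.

Step 1: Reverse the shift by subtracting 12 from each letter position.
  T (position 19) -> position (19-12) mod 26 = 7 -> H
  Q (position 16) -> position (16-12) mod 26 = 4 -> E
  X (position 23) -> position (23-12) mod 26 = 11 -> L
  X (position 23) -> position (23-12) mod 26 = 11 -> L
  A (position 0) -> position (0-12) mod 26 = 14 -> O
Decrypted message: HELLO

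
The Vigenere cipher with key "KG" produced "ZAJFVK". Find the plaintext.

Step 1: Extend key: KGKGKG
Step 2: Decrypt each letter (c - k) mod 26:
  Z(25) - K(10) = (25-10) mod 26 = 15 = P
  A(0) - G(6) = (0-6) mod 26 = 20 = U
  J(9) - K(10) = (9-10) mod 26 = 25 = Z
  F(5) - G(6) = (5-6) mod 26 = 25 = Z
  V(21) - K(10) = (21-10) mod 26 = 11 = L
  K(10) - G(6) = (10-6) mod 26 = 4 = E
Plaintext: PUZZLE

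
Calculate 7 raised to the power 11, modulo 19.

Step 1: Compute 7^11 mod 19 step by step, reducing modulo 19 at each step.
  7^1 mod 19 = 7
  7^2 mod 19 = (7 * 7) mod 19 = 11
  7^3 mod 19 = (11 * 7) mod 19 = 1
  7^4 mod 19 = (1 * 7) mod 19 = 7
  7^5 mod 19 = (7 * 7) mod 19 = 11
  7^6 mod 19 = (11 * 7) mod 19 = 1
  7^7 mod 19 = (1 * 7) mod 19 = 7
  7^8 mod 19 = (7 * 7) mod 19 = 11
  7^9 mod 19 = (11 * 7) mod 19 = 1
  7^10 mod 19 = (1 * 7) mod 19 = 7
  7^11 mod 19 = (7 * 7) mod 19 = 11
Step 2: Result = 11.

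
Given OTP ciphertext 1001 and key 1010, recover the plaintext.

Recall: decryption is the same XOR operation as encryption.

Step 1: XOR ciphertext with key:
  Ciphertext: 1001
  Key:        1010
  XOR:        0011
Step 2: Plaintext = 0011 = 3 in decimal.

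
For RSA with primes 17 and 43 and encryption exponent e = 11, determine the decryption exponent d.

Step 1: n = 17 * 43 = 731.
Step 2: phi(n) = 16 * 42 = 672.
Step 3: Find d such that 11 * d = 1 (mod 672).
Step 4: d = 11^(-1) mod 672 = 611.
Verification: 11 * 611 = 6721 = 10 * 672 + 1.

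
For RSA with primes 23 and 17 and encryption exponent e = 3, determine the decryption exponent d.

Step 1: n = 23 * 17 = 391.
Step 2: phi(n) = 22 * 16 = 352.
Step 3: Find d such that 3 * d = 1 (mod 352).
Step 4: d = 3^(-1) mod 352 = 235.
Verification: 3 * 235 = 705 = 2 * 352 + 1.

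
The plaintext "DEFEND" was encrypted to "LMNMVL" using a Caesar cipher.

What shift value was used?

Step 1: Compare first letters: D (position 3) -> L (position 11).
Step 2: Shift = (11 - 3) mod 26 = 8.
The shift value is 8.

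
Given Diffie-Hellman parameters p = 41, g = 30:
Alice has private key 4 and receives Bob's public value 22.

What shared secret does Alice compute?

Step 1: s = B^a mod p = 22^4 mod 41.
  22^1 mod 41 = 22
  22^2 mod 41 = (22 * 22) mod 41 = 33
  22^3 mod 41 = (33 * 22) mod 41 = 29
  22^4 mod 41 = (29 * 22) mod 41 = 23
Result: shared secret = 23.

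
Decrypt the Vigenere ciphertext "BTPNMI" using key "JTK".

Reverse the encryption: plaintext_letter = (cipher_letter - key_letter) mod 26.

Step 1: Extend key: JTKJTK
Step 2: Decrypt each letter (c - k) mod 26:
  B(1) - J(9) = (1-9) mod 26 = 18 = S
  T(19) - T(19) = (19-19) mod 26 = 0 = A
  P(15) - K(10) = (15-10) mod 26 = 5 = F
  N(13) - J(9) = (13-9) mod 26 = 4 = E
  M(12) - T(19) = (12-19) mod 26 = 19 = T
  I(8) - K(10) = (8-10) mod 26 = 24 = Y
Plaintext: SAFETY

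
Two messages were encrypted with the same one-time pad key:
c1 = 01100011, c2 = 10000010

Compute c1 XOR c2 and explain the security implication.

Step 1: c1 XOR c2 = (m1 XOR k) XOR (m2 XOR k).
Step 2: By XOR associativity/commutativity: = m1 XOR m2 XOR k XOR k = m1 XOR m2.
Step 3: 01100011 XOR 10000010 = 11100001 = 225.
Step 4: The key cancels out! An attacker learns m1 XOR m2 = 225, revealing the relationship between plaintexts.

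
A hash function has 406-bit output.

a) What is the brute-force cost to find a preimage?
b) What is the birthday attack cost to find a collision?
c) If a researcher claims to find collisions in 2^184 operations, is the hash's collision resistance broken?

Step 1: Preimage resistance requires brute-force of 2^406 operations.
Step 2: Collision resistance (birthday bound) = 2^(406/2) = 2^203.
Step 3: The claimed attack costs 2^184 operations.
Step 4: Since 2^184 < 2^203, the claimed attack beats the generic birthday bound, so collision resistance is broken.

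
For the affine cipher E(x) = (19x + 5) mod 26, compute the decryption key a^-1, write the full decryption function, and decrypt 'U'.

Step 1: Find a^-1, the modular inverse of 19 mod 26.
Step 2: We need 19 * a^-1 = 1 (mod 26).
Step 3: 19 * 11 = 209 = 8 * 26 + 1, so a^-1 = 11.
Step 4: D(y) = 11(y - 5) mod 26.
Step 5: Apply to 'U' (y = 20): D(20) = 11 * (20 - 5) mod 26 = 11 * 15 mod 26 = 9 -> 'J'.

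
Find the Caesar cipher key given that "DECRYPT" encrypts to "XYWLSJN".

Step 1: Compare first letters: D (position 3) -> X (position 23).
Step 2: Shift = (23 - 3) mod 26 = 20.
The shift value is 20.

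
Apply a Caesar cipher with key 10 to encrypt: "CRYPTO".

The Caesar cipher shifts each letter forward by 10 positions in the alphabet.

Step 1: For each letter, shift forward by 10 positions (mod 26).
  C (position 2) -> position (2+10) mod 26 = 12 -> M
  R (position 17) -> position (17+10) mod 26 = 1 -> B
  Y (position 24) -> position (24+10) mod 26 = 8 -> I
  P (position 15) -> position (15+10) mod 26 = 25 -> Z
  T (position 19) -> position (19+10) mod 26 = 3 -> D
  O (position 14) -> position (14+10) mod 26 = 24 -> Y
Result: MBIZDY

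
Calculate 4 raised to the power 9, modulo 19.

Step 1: Compute 4^9 mod 19 step by step, reducing modulo 19 at each step.
  4^1 mod 19 = 4
  4^2 mod 19 = (4 * 4) mod 19 = 16
  4^3 mod 19 = (16 * 4) mod 19 = 7
  4^4 mod 19 = (7 * 4) mod 19 = 9
  4^5 mod 19 = (9 * 4) mod 19 = 17
  4^6 mod 19 = (17 * 4) mod 19 = 11
  4^7 mod 19 = (11 * 4) mod 19 = 6
  4^8 mod 19 = (6 * 4) mod 19 = 5
  4^9 mod 19 = (5 * 4) mod 19 = 1
Step 2: Result = 1.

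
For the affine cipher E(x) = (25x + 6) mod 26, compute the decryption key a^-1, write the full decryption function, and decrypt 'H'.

Step 1: Find a^-1, the modular inverse of 25 mod 26.
Step 2: We need 25 * a^-1 = 1 (mod 26).
Step 3: 25 * 25 = 625 = 24 * 26 + 1, so a^-1 = 25.
Step 4: D(y) = 25(y - 6) mod 26.
Step 5: Apply to 'H' (y = 7): D(7) = 25 * (7 - 6) mod 26 = 25 * 1 mod 26 = 25 -> 'Z'.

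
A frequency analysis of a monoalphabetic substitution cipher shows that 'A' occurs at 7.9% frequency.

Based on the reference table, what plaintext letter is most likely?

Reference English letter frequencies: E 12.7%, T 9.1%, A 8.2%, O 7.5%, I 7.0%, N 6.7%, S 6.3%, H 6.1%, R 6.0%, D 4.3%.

Step 1: The observed frequency is 7.9%.
Step 2: Compare with English frequencies:
  E: 12.7% (difference: 4.8%)
  T: 9.1% (difference: 1.2%)
  A: 8.2% (difference: 0.3%) <-- closest
  O: 7.5% (difference: 0.4%)
  I: 7.0% (difference: 0.9%)
  N: 6.7% (difference: 1.2%)
  S: 6.3% (difference: 1.6%)
  H: 6.1% (difference: 1.8%)
  R: 6.0% (difference: 1.9%)
  D: 4.3% (difference: 3.6%)
Step 3: 'A' most likely represents 'A' (frequency 8.2%).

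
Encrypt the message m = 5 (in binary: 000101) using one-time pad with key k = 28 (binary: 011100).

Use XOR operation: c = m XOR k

Step 1: Write out the XOR operation bit by bit:
  Message: 000101
  Key:     011100
  XOR:     011001
Step 2: Convert to decimal: 011001 = 25.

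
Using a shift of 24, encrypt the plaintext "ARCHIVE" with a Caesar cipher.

Step 1: For each letter, shift forward by 24 positions (mod 26).
  A (position 0) -> position (0+24) mod 26 = 24 -> Y
  R (position 17) -> position (17+24) mod 26 = 15 -> P
  C (position 2) -> position (2+24) mod 26 = 0 -> A
  H (position 7) -> position (7+24) mod 26 = 5 -> F
  I (position 8) -> position (8+24) mod 26 = 6 -> G
  V (position 21) -> position (21+24) mod 26 = 19 -> T
  E (position 4) -> position (4+24) mod 26 = 2 -> C
Result: YPAFGTC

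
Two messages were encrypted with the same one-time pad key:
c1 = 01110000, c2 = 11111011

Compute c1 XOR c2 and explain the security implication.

Step 1: c1 XOR c2 = (m1 XOR k) XOR (m2 XOR k).
Step 2: By XOR associativity/commutativity: = m1 XOR m2 XOR k XOR k = m1 XOR m2.
Step 3: 01110000 XOR 11111011 = 10001011 = 139.
Step 4: The key cancels out! An attacker learns m1 XOR m2 = 139, revealing the relationship between plaintexts.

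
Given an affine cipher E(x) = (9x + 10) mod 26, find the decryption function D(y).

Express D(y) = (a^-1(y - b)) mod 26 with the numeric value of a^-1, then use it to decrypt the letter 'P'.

Step 1: Find a^-1, the modular inverse of 9 mod 26.
Step 2: We need 9 * a^-1 = 1 (mod 26).
Step 3: 9 * 3 = 27 = 1 * 26 + 1, so a^-1 = 3.
Step 4: D(y) = 3(y - 10) mod 26.
Step 5: Apply to 'P' (y = 15): D(15) = 3 * (15 - 10) mod 26 = 3 * 5 mod 26 = 15 -> 'P'.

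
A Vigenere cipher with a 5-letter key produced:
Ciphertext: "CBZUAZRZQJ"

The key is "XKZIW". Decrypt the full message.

Step 1: Key 'XKZIW' has length 5. Extended key: XKZIWXKZIW
Step 2: Decrypt each position:
  C(2) - X(23) = 5 = F
  B(1) - K(10) = 17 = R
  Z(25) - Z(25) = 0 = A
  U(20) - I(8) = 12 = M
  A(0) - W(22) = 4 = E
  Z(25) - X(23) = 2 = C
  R(17) - K(10) = 7 = H
  Z(25) - Z(25) = 0 = A
  Q(16) - I(8) = 8 = I
  J(9) - W(22) = 13 = N
Plaintext: FRAMECHAIN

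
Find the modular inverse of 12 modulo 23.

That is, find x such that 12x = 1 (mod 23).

Step 1: We need x such that 12 * x = 1 (mod 23).
Step 2: Using the extended Euclidean algorithm or trial:
  12 * 2 = 24 = 1 * 23 + 1.
Step 3: Since 24 mod 23 = 1, the inverse is x = 2.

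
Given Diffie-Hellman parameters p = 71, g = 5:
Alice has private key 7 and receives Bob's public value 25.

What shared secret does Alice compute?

Step 1: s = B^a mod p = 25^7 mod 71.
  25^1 mod 71 = 25
  25^2 mod 71 = (25 * 25) mod 71 = 57
  25^3 mod 71 = (57 * 25) mod 71 = 5
  25^4 mod 71 = (5 * 25) mod 71 = 54
  25^5 mod 71 = (54 * 25) mod 71 = 1
  25^6 mod 71 = (1 * 25) mod 71 = 25
  25^7 mod 71 = (25 * 25) mod 71 = 57
Result: shared secret = 57.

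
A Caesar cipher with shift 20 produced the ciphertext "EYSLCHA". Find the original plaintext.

Step 1: Reverse the shift by subtracting 20 from each letter position.
  E (position 4) -> position (4-20) mod 26 = 10 -> K
  Y (position 24) -> position (24-20) mod 26 = 4 -> E
  S (position 18) -> position (18-20) mod 26 = 24 -> Y
  L (position 11) -> position (11-20) mod 26 = 17 -> R
  C (position 2) -> position (2-20) mod 26 = 8 -> I
  H (position 7) -> position (7-20) mod 26 = 13 -> N
  A (position 0) -> position (0-20) mod 26 = 6 -> G
Decrypted message: KEYRING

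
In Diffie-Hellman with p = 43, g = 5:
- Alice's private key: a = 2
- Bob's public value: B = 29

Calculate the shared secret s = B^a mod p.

Step 1: s = B^a mod p = 29^2 mod 43.
  29^1 mod 43 = 29
  29^2 mod 43 = (29 * 29) mod 43 = 24
Result: shared secret = 24.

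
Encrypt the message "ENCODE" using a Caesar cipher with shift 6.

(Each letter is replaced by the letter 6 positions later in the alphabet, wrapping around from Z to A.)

Step 1: For each letter, shift forward by 6 positions (mod 26).
  E (position 4) -> position (4+6) mod 26 = 10 -> K
  N (position 13) -> position (13+6) mod 26 = 19 -> T
  C (position 2) -> position (2+6) mod 26 = 8 -> I
  O (position 14) -> position (14+6) mod 26 = 20 -> U
  D (position 3) -> position (3+6) mod 26 = 9 -> J
  E (position 4) -> position (4+6) mod 26 = 10 -> K
Result: KTIUJK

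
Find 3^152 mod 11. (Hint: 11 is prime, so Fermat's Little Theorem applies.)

Step 1: Since 11 is prime, by Fermat's Little Theorem: 3^10 = 1 (mod 11).
Step 2: Reduce exponent: 152 mod 10 = 2.
Step 3: So 3^152 = 3^2 (mod 11).
Step 4: 3^2 mod 11 = 9.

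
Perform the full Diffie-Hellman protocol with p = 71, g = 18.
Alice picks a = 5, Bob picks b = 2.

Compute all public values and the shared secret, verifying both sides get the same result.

Step 1: A = g^a mod p = 18^5 mod 71 = 45.
Step 2: B = g^b mod p = 18^2 mod 71 = 40.
Step 3: Alice computes s = B^a mod p = 40^5 mod 71 = 37.
Step 4: Bob computes s = A^b mod p = 45^2 mod 71 = 37.
Both sides agree: shared secret = 37.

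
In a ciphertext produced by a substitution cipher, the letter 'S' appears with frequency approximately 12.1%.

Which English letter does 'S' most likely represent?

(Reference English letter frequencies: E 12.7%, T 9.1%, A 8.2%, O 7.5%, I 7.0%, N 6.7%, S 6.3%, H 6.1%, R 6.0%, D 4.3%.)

Step 1: The observed frequency is 12.1%.
Step 2: Compare with English frequencies:
  E: 12.7% (difference: 0.6%) <-- closest
  T: 9.1% (difference: 3.0%)
  A: 8.2% (difference: 3.9%)
  O: 7.5% (difference: 4.6%)
  I: 7.0% (difference: 5.1%)
  N: 6.7% (difference: 5.4%)
  S: 6.3% (difference: 5.8%)
  H: 6.1% (difference: 6.0%)
  R: 6.0% (difference: 6.1%)
  D: 4.3% (difference: 7.8%)
Step 3: 'S' most likely represents 'E' (frequency 12.7%).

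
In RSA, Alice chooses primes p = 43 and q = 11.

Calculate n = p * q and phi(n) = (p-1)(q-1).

Step 1: n = p * q = 43 * 11 = 473.
Step 2: phi(n) = (p-1)(q-1) = 42 * 10 = 420.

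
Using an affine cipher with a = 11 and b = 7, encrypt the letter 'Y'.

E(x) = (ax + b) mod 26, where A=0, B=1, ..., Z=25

Step 1: Convert 'Y' to number: x = 24.
Step 2: E(24) = (11 * 24 + 7) mod 26 = 271 mod 26 = 11.
Step 3: Convert 11 back to letter: L.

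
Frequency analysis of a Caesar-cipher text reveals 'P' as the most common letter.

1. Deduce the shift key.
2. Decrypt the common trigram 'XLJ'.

Step 1: In English, 'E' is the most frequent letter (12.7%).
Step 2: The most frequent ciphertext letter is 'P' (position 15).
Step 3: Shift = (15 - 4) mod 26 = 11.
Step 4: Decrypt 'XLJ' by shifting back 11:
  X -> M
  L -> A
  J -> Y
Step 5: 'XLJ' decrypts to 'MAY'.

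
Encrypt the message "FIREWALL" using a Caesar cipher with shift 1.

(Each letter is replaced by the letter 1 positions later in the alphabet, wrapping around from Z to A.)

Step 1: For each letter, shift forward by 1 positions (mod 26).
  F (position 5) -> position (5+1) mod 26 = 6 -> G
  I (position 8) -> position (8+1) mod 26 = 9 -> J
  R (position 17) -> position (17+1) mod 26 = 18 -> S
  E (position 4) -> position (4+1) mod 26 = 5 -> F
  W (position 22) -> position (22+1) mod 26 = 23 -> X
  A (position 0) -> position (0+1) mod 26 = 1 -> B
  L (position 11) -> position (11+1) mod 26 = 12 -> M
  L (position 11) -> position (11+1) mod 26 = 12 -> M
Result: GJSFXBMM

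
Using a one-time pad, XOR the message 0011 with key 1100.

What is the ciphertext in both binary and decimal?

Step 1: Write out the XOR operation bit by bit:
  Message: 0011
  Key:     1100
  XOR:     1111
Step 2: Convert to decimal: 1111 = 15.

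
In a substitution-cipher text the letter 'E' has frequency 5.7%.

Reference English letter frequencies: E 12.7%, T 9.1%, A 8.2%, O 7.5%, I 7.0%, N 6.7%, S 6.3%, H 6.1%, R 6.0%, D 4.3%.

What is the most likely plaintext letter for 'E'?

Step 1: The observed frequency is 5.7%.
Step 2: Compare with English frequencies:
  E: 12.7% (difference: 7.0%)
  T: 9.1% (difference: 3.4%)
  A: 8.2% (difference: 2.5%)
  O: 7.5% (difference: 1.8%)
  I: 7.0% (difference: 1.3%)
  N: 6.7% (difference: 1.0%)
  S: 6.3% (difference: 0.6%)
  H: 6.1% (difference: 0.4%)
  R: 6.0% (difference: 0.3%) <-- closest
  D: 4.3% (difference: 1.4%)
Step 3: 'E' most likely represents 'R' (frequency 6.0%).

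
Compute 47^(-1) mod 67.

Step 1: We need x such that 47 * x = 1 (mod 67).
Step 2: Using the extended Euclidean algorithm or trial:
  47 * 10 = 470 = 7 * 67 + 1.
Step 3: Since 470 mod 67 = 1, the inverse is x = 10.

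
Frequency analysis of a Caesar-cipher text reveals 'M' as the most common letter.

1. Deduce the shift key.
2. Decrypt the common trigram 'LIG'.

Step 1: In English, 'E' is the most frequent letter (12.7%).
Step 2: The most frequent ciphertext letter is 'M' (position 12).
Step 3: Shift = (12 - 4) mod 26 = 8.
Step 4: Decrypt 'LIG' by shifting back 8:
  L -> D
  I -> A
  G -> Y
Step 5: 'LIG' decrypts to 'DAY'.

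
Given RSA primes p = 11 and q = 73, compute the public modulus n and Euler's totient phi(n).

Step 1: n = p * q = 11 * 73 = 803.
Step 2: phi(n) = (p-1)(q-1) = 10 * 72 = 720.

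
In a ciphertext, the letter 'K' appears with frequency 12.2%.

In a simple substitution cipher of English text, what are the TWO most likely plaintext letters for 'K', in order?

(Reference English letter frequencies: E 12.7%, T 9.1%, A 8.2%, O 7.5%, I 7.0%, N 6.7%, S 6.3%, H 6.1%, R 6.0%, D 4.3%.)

Step 1: Observed frequency of 'K' is 12.2%.
Step 2: Compute distances to each reference frequency and sort:
  E (12.7%): difference = 0.5% <-- BEST
  T (9.1%): difference = 3.1% <-- RUNNER-UP
  A (8.2%): difference = 4.0%
  O (7.5%): difference = 4.7%
  I (7.0%): difference = 5.2%
Step 3: Most likely is 'E' (12.7%, diff 0.5%); second most likely is 'T' (9.1%, diff 3.1%).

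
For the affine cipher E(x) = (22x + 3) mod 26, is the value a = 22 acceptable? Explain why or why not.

Step 1: Compute gcd(22, 26).
Step 2: gcd(22, 26) = 2.
Since gcd = 2 != 1, 22 shares a common factor with 26, so it cannot be used.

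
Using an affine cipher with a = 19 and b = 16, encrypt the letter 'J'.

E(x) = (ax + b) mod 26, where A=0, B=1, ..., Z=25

Step 1: Convert 'J' to number: x = 9.
Step 2: E(9) = (19 * 9 + 16) mod 26 = 187 mod 26 = 5.
Step 3: Convert 5 back to letter: F.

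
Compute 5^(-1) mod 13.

Step 1: We need x such that 5 * x = 1 (mod 13).
Step 2: Using the extended Euclidean algorithm or trial:
  5 * 8 = 40 = 3 * 13 + 1.
Step 3: Since 40 mod 13 = 1, the inverse is x = 8.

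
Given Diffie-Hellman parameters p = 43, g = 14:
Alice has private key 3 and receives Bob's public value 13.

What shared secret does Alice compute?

Step 1: s = B^a mod p = 13^3 mod 43.
  13^1 mod 43 = 13
  13^2 mod 43 = (13 * 13) mod 43 = 40
  13^3 mod 43 = (40 * 13) mod 43 = 4
Result: shared secret = 4.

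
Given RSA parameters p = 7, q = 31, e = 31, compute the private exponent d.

Step 1: n = 7 * 31 = 217.
Step 2: phi(n) = 6 * 30 = 180.
Step 3: Find d such that 31 * d = 1 (mod 180).
Step 4: d = 31^(-1) mod 180 = 151.
Verification: 31 * 151 = 4681 = 26 * 180 + 1.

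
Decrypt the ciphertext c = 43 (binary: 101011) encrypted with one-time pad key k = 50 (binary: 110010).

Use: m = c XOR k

Step 1: XOR ciphertext with key:
  Ciphertext: 101011
  Key:        110010
  XOR:        011001
Step 2: Plaintext = 011001 = 25 in decimal.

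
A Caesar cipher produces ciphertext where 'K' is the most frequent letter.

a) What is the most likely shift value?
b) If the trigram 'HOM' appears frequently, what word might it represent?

Step 1: In English, 'E' is the most frequent letter (12.7%).
Step 2: The most frequent ciphertext letter is 'K' (position 10).
Step 3: Shift = (10 - 4) mod 26 = 6.
Step 4: Decrypt 'HOM' by shifting back 6:
  H -> B
  O -> I
  M -> G
Step 5: 'HOM' decrypts to 'BIG'.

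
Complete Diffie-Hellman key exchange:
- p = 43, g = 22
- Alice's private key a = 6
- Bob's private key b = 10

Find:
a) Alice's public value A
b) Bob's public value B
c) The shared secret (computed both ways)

Step 1: A = g^a mod p = 22^6 mod 43 = 41.
Step 2: B = g^b mod p = 22^10 mod 43 = 16.
Step 3: Alice computes s = B^a mod p = 16^6 mod 43 = 35.
Step 4: Bob computes s = A^b mod p = 41^10 mod 43 = 35.
Both sides agree: shared secret = 35.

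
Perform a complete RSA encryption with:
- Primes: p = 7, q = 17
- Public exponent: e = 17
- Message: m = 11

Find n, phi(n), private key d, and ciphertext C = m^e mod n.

Step 1: n = 7 * 17 = 119.
Step 2: phi(n) = (7-1)(17-1) = 6 * 16 = 96.
Step 3: Find d = 17^(-1) mod 96 = 17.
  Verify: 17 * 17 = 289 = 1 (mod 96).
Step 4: C = 11^17 mod 119 = 79.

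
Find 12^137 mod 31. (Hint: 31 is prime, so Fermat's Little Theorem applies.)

Step 1: Since 31 is prime, by Fermat's Little Theorem: 12^30 = 1 (mod 31).
Step 2: Reduce exponent: 137 mod 30 = 17.
Step 3: So 12^137 = 12^17 (mod 31).
Step 4: 12^17 mod 31 = 11.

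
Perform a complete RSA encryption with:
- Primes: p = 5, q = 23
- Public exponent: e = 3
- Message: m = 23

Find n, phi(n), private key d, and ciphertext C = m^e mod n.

Step 1: n = 5 * 23 = 115.
Step 2: phi(n) = (5-1)(23-1) = 4 * 22 = 88.
Step 3: Find d = 3^(-1) mod 88 = 59.
  Verify: 3 * 59 = 177 = 1 (mod 88).
Step 4: C = 23^3 mod 115 = 92.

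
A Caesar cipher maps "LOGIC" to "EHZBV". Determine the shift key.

Step 1: Compare first letters: L (position 11) -> E (position 4).
Step 2: Shift = (4 - 11) mod 26 = 19.
The shift value is 19.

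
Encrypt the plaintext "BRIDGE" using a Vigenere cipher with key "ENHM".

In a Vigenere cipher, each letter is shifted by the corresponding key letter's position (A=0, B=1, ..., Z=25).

Step 1: Repeat key to match plaintext length:
  Plaintext: BRIDGE
  Key:       ENHMEN
Step 2: Encrypt each letter:
  B(1) + E(4) = (1+4) mod 26 = 5 = F
  R(17) + N(13) = (17+13) mod 26 = 4 = E
  I(8) + H(7) = (8+7) mod 26 = 15 = P
  D(3) + M(12) = (3+12) mod 26 = 15 = P
  G(6) + E(4) = (6+4) mod 26 = 10 = K
  E(4) + N(13) = (4+13) mod 26 = 17 = R
Ciphertext: FEPPKR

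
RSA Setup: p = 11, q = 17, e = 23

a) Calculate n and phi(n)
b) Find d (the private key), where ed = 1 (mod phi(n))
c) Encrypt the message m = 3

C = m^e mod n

Step 1: n = 11 * 17 = 187.
Step 2: phi(n) = (11-1)(17-1) = 10 * 16 = 160.
Step 3: Find d = 23^(-1) mod 160 = 7.
  Verify: 23 * 7 = 161 = 1 (mod 160).
Step 4: C = 3^23 mod 187 = 181.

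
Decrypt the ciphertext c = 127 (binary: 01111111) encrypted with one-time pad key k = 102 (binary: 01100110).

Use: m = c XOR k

Step 1: XOR ciphertext with key:
  Ciphertext: 01111111
  Key:        01100110
  XOR:        00011001
Step 2: Plaintext = 00011001 = 25 in decimal.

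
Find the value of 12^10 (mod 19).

Step 1: Compute 12^10 mod 19 step by step, reducing modulo 19 at each step.
  12^1 mod 19 = 12
  12^2 mod 19 = (12 * 12) mod 19 = 11
  12^3 mod 19 = (11 * 12) mod 19 = 18
  12^4 mod 19 = (18 * 12) mod 19 = 7
  12^5 mod 19 = (7 * 12) mod 19 = 8
  12^6 mod 19 = (8 * 12) mod 19 = 1
  12^7 mod 19 = (1 * 12) mod 19 = 12
  12^8 mod 19 = (12 * 12) mod 19 = 11
  12^9 mod 19 = (11 * 12) mod 19 = 18
  12^10 mod 19 = (18 * 12) mod 19 = 7
Step 2: Result = 7.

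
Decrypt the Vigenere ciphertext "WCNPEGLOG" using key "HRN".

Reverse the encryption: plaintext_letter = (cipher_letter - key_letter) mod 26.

Step 1: Extend key: HRNHRNHRN
Step 2: Decrypt each letter (c - k) mod 26:
  W(22) - H(7) = (22-7) mod 26 = 15 = P
  C(2) - R(17) = (2-17) mod 26 = 11 = L
  N(13) - N(13) = (13-13) mod 26 = 0 = A
  P(15) - H(7) = (15-7) mod 26 = 8 = I
  E(4) - R(17) = (4-17) mod 26 = 13 = N
  G(6) - N(13) = (6-13) mod 26 = 19 = T
  L(11) - H(7) = (11-7) mod 26 = 4 = E
  O(14) - R(17) = (14-17) mod 26 = 23 = X
  G(6) - N(13) = (6-13) mod 26 = 19 = T
Plaintext: PLAINTEXT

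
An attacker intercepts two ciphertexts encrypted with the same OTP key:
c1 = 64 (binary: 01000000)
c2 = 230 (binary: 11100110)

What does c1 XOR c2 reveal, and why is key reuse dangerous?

Step 1: c1 XOR c2 = (m1 XOR k) XOR (m2 XOR k).
Step 2: By XOR associativity/commutativity: = m1 XOR m2 XOR k XOR k = m1 XOR m2.
Step 3: 01000000 XOR 11100110 = 10100110 = 166.
Step 4: The key cancels out! An attacker learns m1 XOR m2 = 166, revealing the relationship between plaintexts.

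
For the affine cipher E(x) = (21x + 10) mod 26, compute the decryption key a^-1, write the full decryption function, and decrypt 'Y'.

Step 1: Find a^-1, the modular inverse of 21 mod 26.
Step 2: We need 21 * a^-1 = 1 (mod 26).
Step 3: 21 * 5 = 105 = 4 * 26 + 1, so a^-1 = 5.
Step 4: D(y) = 5(y - 10) mod 26.
Step 5: Apply to 'Y' (y = 24): D(24) = 5 * (24 - 10) mod 26 = 5 * 14 mod 26 = 18 -> 'S'.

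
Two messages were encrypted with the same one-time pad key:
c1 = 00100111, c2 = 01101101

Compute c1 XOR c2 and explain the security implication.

Step 1: c1 XOR c2 = (m1 XOR k) XOR (m2 XOR k).
Step 2: By XOR associativity/commutativity: = m1 XOR m2 XOR k XOR k = m1 XOR m2.
Step 3: 00100111 XOR 01101101 = 01001010 = 74.
Step 4: The key cancels out! An attacker learns m1 XOR m2 = 74, revealing the relationship between plaintexts.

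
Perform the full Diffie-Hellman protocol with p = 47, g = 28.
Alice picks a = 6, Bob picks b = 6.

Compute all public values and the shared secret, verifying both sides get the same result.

Step 1: A = g^a mod p = 28^6 mod 47 = 9.
Step 2: B = g^b mod p = 28^6 mod 47 = 9.
Step 3: Alice computes s = B^a mod p = 9^6 mod 47 = 12.
Step 4: Bob computes s = A^b mod p = 9^6 mod 47 = 12.
Both sides agree: shared secret = 12.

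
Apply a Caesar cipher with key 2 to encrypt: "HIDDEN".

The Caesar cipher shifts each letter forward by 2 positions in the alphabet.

Step 1: For each letter, shift forward by 2 positions (mod 26).
  H (position 7) -> position (7+2) mod 26 = 9 -> J
  I (position 8) -> position (8+2) mod 26 = 10 -> K
  D (position 3) -> position (3+2) mod 26 = 5 -> F
  D (position 3) -> position (3+2) mod 26 = 5 -> F
  E (position 4) -> position (4+2) mod 26 = 6 -> G
  N (position 13) -> position (13+2) mod 26 = 15 -> P
Result: JKFFGP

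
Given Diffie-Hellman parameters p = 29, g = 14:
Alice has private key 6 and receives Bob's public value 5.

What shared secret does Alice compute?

Step 1: s = B^a mod p = 5^6 mod 29.
  5^1 mod 29 = 5
  5^2 mod 29 = (5 * 5) mod 29 = 25
  5^3 mod 29 = (25 * 5) mod 29 = 9
  5^4 mod 29 = (9 * 5) mod 29 = 16
  5^5 mod 29 = (16 * 5) mod 29 = 22
  5^6 mod 29 = (22 * 5) mod 29 = 23
Result: shared secret = 23.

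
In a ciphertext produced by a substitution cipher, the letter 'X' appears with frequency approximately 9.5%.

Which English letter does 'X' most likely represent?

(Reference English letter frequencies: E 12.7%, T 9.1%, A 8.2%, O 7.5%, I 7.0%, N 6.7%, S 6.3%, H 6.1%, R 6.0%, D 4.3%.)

Step 1: The observed frequency is 9.5%.
Step 2: Compare with English frequencies:
  E: 12.7% (difference: 3.2%)
  T: 9.1% (difference: 0.4%) <-- closest
  A: 8.2% (difference: 1.3%)
  O: 7.5% (difference: 2.0%)
  I: 7.0% (difference: 2.5%)
  N: 6.7% (difference: 2.8%)
  S: 6.3% (difference: 3.2%)
  H: 6.1% (difference: 3.4%)
  R: 6.0% (difference: 3.5%)
  D: 4.3% (difference: 5.2%)
Step 3: 'X' most likely represents 'T' (frequency 9.1%).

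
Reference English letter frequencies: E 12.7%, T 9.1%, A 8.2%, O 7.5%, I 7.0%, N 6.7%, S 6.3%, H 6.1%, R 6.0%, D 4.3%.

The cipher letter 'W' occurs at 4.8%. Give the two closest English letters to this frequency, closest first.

Step 1: Observed frequency of 'W' is 4.8%.
Step 2: Compute distances to each reference frequency and sort:
  D (4.3%): difference = 0.5% <-- BEST
  R (6.0%): difference = 1.2% <-- RUNNER-UP
  H (6.1%): difference = 1.3%
  S (6.3%): difference = 1.5%
  N (6.7%): difference = 1.9%
Step 3: Most likely is 'D' (4.3%, diff 0.5%); second most likely is 'R' (6.0%, diff 1.2%).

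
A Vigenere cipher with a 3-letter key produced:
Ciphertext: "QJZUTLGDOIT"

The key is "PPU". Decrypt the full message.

Step 1: Key 'PPU' has length 3. Extended key: PPUPPUPPUPP
Step 2: Decrypt each position:
  Q(16) - P(15) = 1 = B
  J(9) - P(15) = 20 = U
  Z(25) - U(20) = 5 = F
  U(20) - P(15) = 5 = F
  T(19) - P(15) = 4 = E
  L(11) - U(20) = 17 = R
  G(6) - P(15) = 17 = R
  D(3) - P(15) = 14 = O
  O(14) - U(20) = 20 = U
  I(8) - P(15) = 19 = T
  T(19) - P(15) = 4 = E
Plaintext: BUFFERROUTE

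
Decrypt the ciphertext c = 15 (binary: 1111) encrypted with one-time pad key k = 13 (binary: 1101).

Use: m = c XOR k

Step 1: XOR ciphertext with key:
  Ciphertext: 1111
  Key:        1101
  XOR:        0010
Step 2: Plaintext = 0010 = 2 in decimal.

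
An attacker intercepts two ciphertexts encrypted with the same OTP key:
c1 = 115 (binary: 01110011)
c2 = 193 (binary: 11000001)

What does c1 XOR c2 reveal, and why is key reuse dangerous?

Step 1: c1 XOR c2 = (m1 XOR k) XOR (m2 XOR k).
Step 2: By XOR associativity/commutativity: = m1 XOR m2 XOR k XOR k = m1 XOR m2.
Step 3: 01110011 XOR 11000001 = 10110010 = 178.
Step 4: The key cancels out! An attacker learns m1 XOR m2 = 178, revealing the relationship between plaintexts.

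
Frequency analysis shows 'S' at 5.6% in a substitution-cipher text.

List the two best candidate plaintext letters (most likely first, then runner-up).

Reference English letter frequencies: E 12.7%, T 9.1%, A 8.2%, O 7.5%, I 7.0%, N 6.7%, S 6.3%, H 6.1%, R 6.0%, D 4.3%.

Step 1: Observed frequency of 'S' is 5.6%.
Step 2: Compute distances to each reference frequency and sort:
  R (6.0%): difference = 0.4% <-- BEST
  H (6.1%): difference = 0.5% <-- RUNNER-UP
  S (6.3%): difference = 0.7%
  N (6.7%): difference = 1.1%
  D (4.3%): difference = 1.3%
Step 3: Most likely is 'R' (6.0%, diff 0.4%); second most likely is 'H' (6.1%, diff 0.5%).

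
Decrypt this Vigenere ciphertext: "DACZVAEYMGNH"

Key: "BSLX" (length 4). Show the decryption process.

Step 1: Key 'BSLX' has length 4. Extended key: BSLXBSLXBSLX
Step 2: Decrypt each position:
  D(3) - B(1) = 2 = C
  A(0) - S(18) = 8 = I
  C(2) - L(11) = 17 = R
  Z(25) - X(23) = 2 = C
  V(21) - B(1) = 20 = U
  A(0) - S(18) = 8 = I
  E(4) - L(11) = 19 = T
  Y(24) - X(23) = 1 = B
  M(12) - B(1) = 11 = L
  G(6) - S(18) = 14 = O
  N(13) - L(11) = 2 = C
  H(7) - X(23) = 10 = K
Plaintext: CIRCUITBLOCK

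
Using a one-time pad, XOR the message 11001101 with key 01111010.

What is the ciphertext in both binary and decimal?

Step 1: Write out the XOR operation bit by bit:
  Message: 11001101
  Key:     01111010
  XOR:     10110111
Step 2: Convert to decimal: 10110111 = 183.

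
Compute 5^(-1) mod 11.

Step 1: We need x such that 5 * x = 1 (mod 11).
Step 2: Using the extended Euclidean algorithm or trial:
  5 * 9 = 45 = 4 * 11 + 1.
Step 3: Since 45 mod 11 = 1, the inverse is x = 9.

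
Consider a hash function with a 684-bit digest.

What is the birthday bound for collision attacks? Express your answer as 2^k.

Step 1: The birthday paradox gives collision probability ~50% after sqrt(2^n) = 2^(n/2) hashes.
Step 2: For 684-bit output: 2^(684/2) = 2^342.
Step 3: Approximately 2^342 hash computations needed.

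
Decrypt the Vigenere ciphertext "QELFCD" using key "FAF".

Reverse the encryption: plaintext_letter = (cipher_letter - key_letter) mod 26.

Step 1: Extend key: FAFFAF
Step 2: Decrypt each letter (c - k) mod 26:
  Q(16) - F(5) = (16-5) mod 26 = 11 = L
  E(4) - A(0) = (4-0) mod 26 = 4 = E
  L(11) - F(5) = (11-5) mod 26 = 6 = G
  F(5) - F(5) = (5-5) mod 26 = 0 = A
  C(2) - A(0) = (2-0) mod 26 = 2 = C
  D(3) - F(5) = (3-5) mod 26 = 24 = Y
Plaintext: LEGACY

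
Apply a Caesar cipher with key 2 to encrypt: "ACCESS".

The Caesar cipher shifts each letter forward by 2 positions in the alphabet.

Step 1: For each letter, shift forward by 2 positions (mod 26).
  A (position 0) -> position (0+2) mod 26 = 2 -> C
  C (position 2) -> position (2+2) mod 26 = 4 -> E
  C (position 2) -> position (2+2) mod 26 = 4 -> E
  E (position 4) -> position (4+2) mod 26 = 6 -> G
  S (position 18) -> position (18+2) mod 26 = 20 -> U
  S (position 18) -> position (18+2) mod 26 = 20 -> U
Result: CEEGUU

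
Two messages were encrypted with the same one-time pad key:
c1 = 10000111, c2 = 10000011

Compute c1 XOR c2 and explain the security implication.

Step 1: c1 XOR c2 = (m1 XOR k) XOR (m2 XOR k).
Step 2: By XOR associativity/commutativity: = m1 XOR m2 XOR k XOR k = m1 XOR m2.
Step 3: 10000111 XOR 10000011 = 00000100 = 4.
Step 4: The key cancels out! An attacker learns m1 XOR m2 = 4, revealing the relationship between plaintexts.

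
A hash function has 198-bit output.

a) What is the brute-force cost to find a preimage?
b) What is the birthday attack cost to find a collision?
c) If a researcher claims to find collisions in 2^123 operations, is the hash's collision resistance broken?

Step 1: Preimage resistance requires brute-force of 2^198 operations.
Step 2: Collision resistance (birthday bound) = 2^(198/2) = 2^99.
Step 3: The claimed attack costs 2^123 operations.
Step 4: Since 2^123 >= 2^99, the claimed attack is no faster than the generic birthday attack, so this does not break collision resistance.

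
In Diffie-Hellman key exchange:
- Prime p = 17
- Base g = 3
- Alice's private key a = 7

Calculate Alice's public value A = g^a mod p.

Step 1: A = g^a mod p = 3^7 mod 17.
  3^1 mod 17 = 3
  3^2 mod 17 = (3 * 3) mod 17 = 9
  3^3 mod 17 = (9 * 3) mod 17 = 10
  3^4 mod 17 = (10 * 3) mod 17 = 13
  3^5 mod 17 = (13 * 3) mod 17 = 5
  3^6 mod 17 = (5 * 3) mod 17 = 15
  3^7 mod 17 = (15 * 3) mod 17 = 11
Result: A = 11.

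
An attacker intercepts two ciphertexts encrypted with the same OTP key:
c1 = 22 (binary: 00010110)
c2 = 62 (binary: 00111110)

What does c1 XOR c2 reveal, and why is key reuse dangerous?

Step 1: c1 XOR c2 = (m1 XOR k) XOR (m2 XOR k).
Step 2: By XOR associativity/commutativity: = m1 XOR m2 XOR k XOR k = m1 XOR m2.
Step 3: 00010110 XOR 00111110 = 00101000 = 40.
Step 4: The key cancels out! An attacker learns m1 XOR m2 = 40, revealing the relationship between plaintexts.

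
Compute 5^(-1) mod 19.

Step 1: We need x such that 5 * x = 1 (mod 19).
Step 2: Using the extended Euclidean algorithm or trial:
  5 * 4 = 20 = 1 * 19 + 1.
Step 3: Since 20 mod 19 = 1, the inverse is x = 4.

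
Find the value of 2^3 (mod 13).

Step 1: Compute 2^3 mod 13 step by step, reducing modulo 13 at each step.
  2^1 mod 13 = 2
  2^2 mod 13 = (2 * 2) mod 13 = 4
  2^3 mod 13 = (4 * 2) mod 13 = 8
Step 2: Result = 8.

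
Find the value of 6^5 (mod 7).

Step 1: Compute 6^5 mod 7 step by step, reducing modulo 7 at each step.
  6^1 mod 7 = 6
  6^2 mod 7 = (6 * 6) mod 7 = 1
  6^3 mod 7 = (1 * 6) mod 7 = 6
  6^4 mod 7 = (6 * 6) mod 7 = 1
  6^5 mod 7 = (1 * 6) mod 7 = 6
Step 2: Result = 6.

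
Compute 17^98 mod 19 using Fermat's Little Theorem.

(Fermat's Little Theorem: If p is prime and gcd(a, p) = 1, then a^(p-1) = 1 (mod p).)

Step 1: Since 19 is prime, by Fermat's Little Theorem: 17^18 = 1 (mod 19).
Step 2: Reduce exponent: 98 mod 18 = 8.
Step 3: So 17^98 = 17^8 (mod 19).
Step 4: 17^8 mod 19 = 9.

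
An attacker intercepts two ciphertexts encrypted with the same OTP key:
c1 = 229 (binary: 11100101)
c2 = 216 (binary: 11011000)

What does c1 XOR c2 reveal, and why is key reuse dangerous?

Step 1: c1 XOR c2 = (m1 XOR k) XOR (m2 XOR k).
Step 2: By XOR associativity/commutativity: = m1 XOR m2 XOR k XOR k = m1 XOR m2.
Step 3: 11100101 XOR 11011000 = 00111101 = 61.
Step 4: The key cancels out! An attacker learns m1 XOR m2 = 61, revealing the relationship between plaintexts.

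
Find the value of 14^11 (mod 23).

Step 1: Compute 14^11 mod 23 step by step, reducing modulo 23 at each step.
  14^1 mod 23 = 14
  14^2 mod 23 = (14 * 14) mod 23 = 12
  14^3 mod 23 = (12 * 14) mod 23 = 7
  14^4 mod 23 = (7 * 14) mod 23 = 6
  14^5 mod 23 = (6 * 14) mod 23 = 15
  14^6 mod 23 = (15 * 14) mod 23 = 3
  14^7 mod 23 = (3 * 14) mod 23 = 19
  14^8 mod 23 = (19 * 14) mod 23 = 13
  14^9 mod 23 = (13 * 14) mod 23 = 21
  14^10 mod 23 = (21 * 14) mod 23 = 18
  14^11 mod 23 = (18 * 14) mod 23 = 22
Step 2: Result = 22.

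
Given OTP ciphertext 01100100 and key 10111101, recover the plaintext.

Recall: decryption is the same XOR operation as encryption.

Step 1: XOR ciphertext with key:
  Ciphertext: 01100100
  Key:        10111101
  XOR:        11011001
Step 2: Plaintext = 11011001 = 217 in decimal.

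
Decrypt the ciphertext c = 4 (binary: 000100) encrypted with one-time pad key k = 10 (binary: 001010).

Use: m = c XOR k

Step 1: XOR ciphertext with key:
  Ciphertext: 000100
  Key:        001010
  XOR:        001110
Step 2: Plaintext = 001110 = 14 in decimal.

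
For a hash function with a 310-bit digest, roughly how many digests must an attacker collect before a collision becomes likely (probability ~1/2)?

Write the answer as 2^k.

Step 1: The birthday paradox gives collision probability ~50% after sqrt(2^n) = 2^(n/2) hashes.
Step 2: For 310-bit output: 2^(310/2) = 2^155.
Step 3: Approximately 2^155 hash computations needed.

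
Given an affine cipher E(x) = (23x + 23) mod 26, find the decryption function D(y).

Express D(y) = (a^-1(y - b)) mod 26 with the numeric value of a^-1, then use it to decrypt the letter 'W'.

Step 1: Find a^-1, the modular inverse of 23 mod 26.
Step 2: We need 23 * a^-1 = 1 (mod 26).
Step 3: 23 * 17 = 391 = 15 * 26 + 1, so a^-1 = 17.
Step 4: D(y) = 17(y - 23) mod 26.
Step 5: Apply to 'W' (y = 22): D(22) = 17 * (22 - 23) mod 26 = 17 * -1 mod 26 = 9 -> 'J'.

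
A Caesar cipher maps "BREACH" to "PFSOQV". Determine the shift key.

Step 1: Compare first letters: B (position 1) -> P (position 15).
Step 2: Shift = (15 - 1) mod 26 = 14.
The shift value is 14.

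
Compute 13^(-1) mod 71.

Step 1: We need x such that 13 * x = 1 (mod 71).
Step 2: Using the extended Euclidean algorithm or trial:
  13 * 11 = 143 = 2 * 71 + 1.
Step 3: Since 143 mod 71 = 1, the inverse is x = 11.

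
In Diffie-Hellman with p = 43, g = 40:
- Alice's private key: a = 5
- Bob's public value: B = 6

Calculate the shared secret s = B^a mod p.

Step 1: s = B^a mod p = 6^5 mod 43.
  6^1 mod 43 = 6
  6^2 mod 43 = (6 * 6) mod 43 = 36
  6^3 mod 43 = (36 * 6) mod 43 = 1
  6^4 mod 43 = (1 * 6) mod 43 = 6
  6^5 mod 43 = (6 * 6) mod 43 = 36
Result: shared secret = 36.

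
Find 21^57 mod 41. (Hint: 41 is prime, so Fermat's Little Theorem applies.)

Step 1: Since 41 is prime, by Fermat's Little Theorem: 21^40 = 1 (mod 41).
Step 2: Reduce exponent: 57 mod 40 = 17.
Step 3: So 21^57 = 21^17 (mod 41).
Step 4: 21^17 mod 41 = 8.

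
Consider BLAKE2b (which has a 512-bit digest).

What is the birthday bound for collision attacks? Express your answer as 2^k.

Step 1: The birthday paradox gives collision probability ~50% after sqrt(2^n) = 2^(n/2) hashes.
Step 2: For 512-bit output: 2^(512/2) = 2^256.
Step 3: Approximately 2^256 hash computations needed.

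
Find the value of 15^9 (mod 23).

Step 1: Compute 15^9 mod 23 step by step, reducing modulo 23 at each step.
  15^1 mod 23 = 15
  15^2 mod 23 = (15 * 15) mod 23 = 18
  15^3 mod 23 = (18 * 15) mod 23 = 17
  15^4 mod 23 = (17 * 15) mod 23 = 2
  15^5 mod 23 = (2 * 15) mod 23 = 7
  15^6 mod 23 = (7 * 15) mod 23 = 13
  15^7 mod 23 = (13 * 15) mod 23 = 11
  15^8 mod 23 = (11 * 15) mod 23 = 4
  15^9 mod 23 = (4 * 15) mod 23 = 14
Step 2: Result = 14.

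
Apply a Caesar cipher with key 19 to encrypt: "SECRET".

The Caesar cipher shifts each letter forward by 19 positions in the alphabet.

Step 1: For each letter, shift forward by 19 positions (mod 26).
  S (position 18) -> position (18+19) mod 26 = 11 -> L
  E (position 4) -> position (4+19) mod 26 = 23 -> X
  C (position 2) -> position (2+19) mod 26 = 21 -> V
  R (position 17) -> position (17+19) mod 26 = 10 -> K
  E (position 4) -> position (4+19) mod 26 = 23 -> X
  T (position 19) -> position (19+19) mod 26 = 12 -> M
Result: LXVKXM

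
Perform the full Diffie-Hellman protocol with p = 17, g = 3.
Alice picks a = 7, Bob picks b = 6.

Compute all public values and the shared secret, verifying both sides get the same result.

Step 1: A = g^a mod p = 3^7 mod 17 = 11.
Step 2: B = g^b mod p = 3^6 mod 17 = 15.
Step 3: Alice computes s = B^a mod p = 15^7 mod 17 = 8.
Step 4: Bob computes s = A^b mod p = 11^6 mod 17 = 8.
Both sides agree: shared secret = 8.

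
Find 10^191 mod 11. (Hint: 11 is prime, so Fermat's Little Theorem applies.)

Step 1: Since 11 is prime, by Fermat's Little Theorem: 10^10 = 1 (mod 11).
Step 2: Reduce exponent: 191 mod 10 = 1.
Step 3: So 10^191 = 10^1 (mod 11).
Step 4: 10^1 mod 11 = 10.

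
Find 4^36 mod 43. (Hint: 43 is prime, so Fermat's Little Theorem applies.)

Step 1: Since 43 is prime, by Fermat's Little Theorem: 4^42 = 1 (mod 43).
Step 2: Reduce exponent: 36 mod 42 = 36.
Step 3: So 4^36 = 4^36 (mod 43).
Step 4: 4^36 mod 43 = 4.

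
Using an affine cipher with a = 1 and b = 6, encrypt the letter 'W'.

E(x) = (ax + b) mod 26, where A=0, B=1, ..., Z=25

Step 1: Convert 'W' to number: x = 22.
Step 2: E(22) = (1 * 22 + 6) mod 26 = 28 mod 26 = 2.
Step 3: Convert 2 back to letter: C.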